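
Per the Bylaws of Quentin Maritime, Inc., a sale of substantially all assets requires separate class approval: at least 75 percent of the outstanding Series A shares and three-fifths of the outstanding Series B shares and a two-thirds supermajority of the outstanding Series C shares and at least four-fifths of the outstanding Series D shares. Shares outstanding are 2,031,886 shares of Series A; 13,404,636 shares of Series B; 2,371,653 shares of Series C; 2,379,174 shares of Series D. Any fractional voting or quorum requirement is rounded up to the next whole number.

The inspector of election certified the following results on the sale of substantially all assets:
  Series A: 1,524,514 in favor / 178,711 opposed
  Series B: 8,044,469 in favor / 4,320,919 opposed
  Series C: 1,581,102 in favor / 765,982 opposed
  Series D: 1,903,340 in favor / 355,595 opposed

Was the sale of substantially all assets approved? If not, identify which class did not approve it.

Approved — every class gave the required vote.

Series A: 3/4 of 2031886 = 1523914.50, rounded up to 1523915; 1,523,915 required, 1,524,514 in favor — approved.
Series B: 3/5 of 13404636 = 8042781.60, rounded up to 8042782; 8,042,782 required, 8,044,469 in favor — approved.
Series C: 2/3 of 2371653 = 1581102; 1,581,102 required, 1,581,102 in favor — approved.
Series D: 4/5 of 2379174 = 1903339.20, rounded up to 1903340; 1,903,340 required, 1,903,340 in favor — approved.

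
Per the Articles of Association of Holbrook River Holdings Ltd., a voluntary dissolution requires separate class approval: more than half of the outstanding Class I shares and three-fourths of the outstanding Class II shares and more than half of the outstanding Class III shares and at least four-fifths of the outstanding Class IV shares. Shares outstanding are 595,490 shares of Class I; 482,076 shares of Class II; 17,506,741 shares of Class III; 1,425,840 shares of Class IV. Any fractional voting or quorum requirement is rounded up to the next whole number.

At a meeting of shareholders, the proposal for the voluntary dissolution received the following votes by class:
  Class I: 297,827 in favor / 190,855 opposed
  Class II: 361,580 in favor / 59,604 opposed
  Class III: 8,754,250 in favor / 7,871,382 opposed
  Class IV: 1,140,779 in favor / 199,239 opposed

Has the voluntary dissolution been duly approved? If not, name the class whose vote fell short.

Class I: a majority of 595490 is 297746; 297,746 required, 297,827 in favor — approved.
Class II: 3/4 of 482076 = 361557; 361,557 required, 361,580 in favor — approved.
Class III: a majority of 17506741 is 8753371; 8,753,371 required, 8,754,250 in favor — approved.
Class IV: 4/5 of 1425840 = 1140672; 1,140,672 required, 1,140,779 in favor — approved.

Approved — every class gave the required vote.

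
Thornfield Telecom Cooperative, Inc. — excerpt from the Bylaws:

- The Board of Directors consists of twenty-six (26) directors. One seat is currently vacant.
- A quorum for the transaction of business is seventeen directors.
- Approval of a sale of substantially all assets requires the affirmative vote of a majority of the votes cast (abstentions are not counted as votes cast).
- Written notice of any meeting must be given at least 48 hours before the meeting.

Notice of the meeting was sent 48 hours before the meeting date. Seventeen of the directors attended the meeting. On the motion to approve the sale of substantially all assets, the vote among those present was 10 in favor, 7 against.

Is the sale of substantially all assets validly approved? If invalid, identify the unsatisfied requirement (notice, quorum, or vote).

Notice: 48 hours given; 48 required (48 ≥ 48). Satisfied.
Quorum: 17 present; quorum is 17. Satisfied.
Vote: the sale of substantially all assets requires a majority of the votes cast (17). A majority of 17 is 9, so 9 affirmative votes are needed; 10 voted in favor. Satisfied.

Valid — all requirements satisfied.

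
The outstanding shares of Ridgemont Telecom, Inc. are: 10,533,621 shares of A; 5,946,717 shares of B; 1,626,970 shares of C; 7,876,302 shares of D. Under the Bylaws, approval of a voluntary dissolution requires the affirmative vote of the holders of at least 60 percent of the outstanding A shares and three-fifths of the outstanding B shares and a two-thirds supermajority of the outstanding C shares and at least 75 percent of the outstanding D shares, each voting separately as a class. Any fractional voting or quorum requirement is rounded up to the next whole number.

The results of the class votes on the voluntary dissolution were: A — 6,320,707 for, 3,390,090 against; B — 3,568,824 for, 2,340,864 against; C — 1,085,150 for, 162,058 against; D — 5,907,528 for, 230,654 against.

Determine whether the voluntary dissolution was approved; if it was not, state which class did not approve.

A: 3/5 of 10533621 = 6320172.60, rounded up to 6320173; 6,320,173 required, 6,320,707 in favor — approved.
B: 3/5 of 5946717 = 3568030.20, rounded up to 3568031; 3,568,031 required, 3,568,824 in favor — approved.
C: 2/3 of 1626970 = 1084646.67, rounded up to 1084647; 1,084,647 required, 1,085,150 in favor — approved.
D: 3/4 of 7876302 = 5907226.50, rounded up to 5907227; 5,907,227 required, 5,907,528 in favor — approved.

Approved — every class gave the required vote.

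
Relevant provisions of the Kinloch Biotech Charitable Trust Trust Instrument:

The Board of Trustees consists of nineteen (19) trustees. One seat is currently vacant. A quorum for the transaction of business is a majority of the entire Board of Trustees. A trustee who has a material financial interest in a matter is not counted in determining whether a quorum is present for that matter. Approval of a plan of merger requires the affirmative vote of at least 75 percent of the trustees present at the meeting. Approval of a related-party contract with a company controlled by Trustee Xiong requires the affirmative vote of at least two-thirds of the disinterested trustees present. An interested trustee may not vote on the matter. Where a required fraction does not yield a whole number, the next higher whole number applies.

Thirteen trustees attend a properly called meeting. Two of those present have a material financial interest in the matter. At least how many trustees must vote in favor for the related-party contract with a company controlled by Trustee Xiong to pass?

The related-party contract with a company controlled by Trustee Xiong requires two-thirds of the disinterested trustees present (13 − 2 = 11).
2/3 of 11 = 7.33, rounded up to 8.

8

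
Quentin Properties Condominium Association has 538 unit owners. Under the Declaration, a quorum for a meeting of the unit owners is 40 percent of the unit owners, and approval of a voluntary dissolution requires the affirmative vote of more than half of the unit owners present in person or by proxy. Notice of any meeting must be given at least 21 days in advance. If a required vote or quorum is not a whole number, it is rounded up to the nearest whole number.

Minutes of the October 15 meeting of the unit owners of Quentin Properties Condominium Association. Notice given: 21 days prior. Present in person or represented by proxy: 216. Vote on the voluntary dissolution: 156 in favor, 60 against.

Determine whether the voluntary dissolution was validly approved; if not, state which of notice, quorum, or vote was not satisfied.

Notice: 21 days given; 21 required. Satisfied.
Quorum: 40% of 538 = 215.20, rounded up to 216; 216 present. Satisfied.
Vote: requires a majority of those present (216); a majority of 216 is 109, so 109 needed; 156 in favor. Satisfied.

Valid — all requirements satisfied.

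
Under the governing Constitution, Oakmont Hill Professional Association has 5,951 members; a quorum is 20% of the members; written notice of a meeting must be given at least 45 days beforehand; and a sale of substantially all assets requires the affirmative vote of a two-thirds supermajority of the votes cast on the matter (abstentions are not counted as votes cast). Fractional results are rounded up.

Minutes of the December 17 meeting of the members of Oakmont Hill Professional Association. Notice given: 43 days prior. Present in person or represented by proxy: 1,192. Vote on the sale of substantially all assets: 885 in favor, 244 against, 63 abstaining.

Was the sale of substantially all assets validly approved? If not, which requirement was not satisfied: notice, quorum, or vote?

Notice: 43 days given; 45 required. Not satisfied.
Quorum: 20% of 5,951 = 1,190.20, rounded up to 1,191; 1,192 present. Satisfied.
Vote: requires two-thirds of the votes cast (1,192 − 63 abstaining = 1,129); 2/3 of 1129 = 752.67, rounded up to 753, so 753 needed; 885 in favor. Satisfied.

Invalid — notice requirement not satisfied.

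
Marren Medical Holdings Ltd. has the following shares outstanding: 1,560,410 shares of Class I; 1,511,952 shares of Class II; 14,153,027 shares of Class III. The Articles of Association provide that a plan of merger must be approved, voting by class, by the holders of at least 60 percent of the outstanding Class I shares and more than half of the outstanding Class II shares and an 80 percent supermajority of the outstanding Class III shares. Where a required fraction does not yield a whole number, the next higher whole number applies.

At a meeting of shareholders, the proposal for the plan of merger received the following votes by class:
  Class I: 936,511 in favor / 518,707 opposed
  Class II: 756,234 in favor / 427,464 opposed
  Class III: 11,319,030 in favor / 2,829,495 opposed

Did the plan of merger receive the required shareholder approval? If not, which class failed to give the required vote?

Not approved — the Class III shares did not give the required vote.

Class I: 3/5 of 1560410 = 936246; 936,246 required, 936,511 in favor — approved.
Class II: a majority of 1511952 is 755977; 755,977 required, 756,234 in favor — approved.
Class III: 4/5 of 14153027 = 11322421.60, rounded up to 11322422; 11,322,422 required, 11,319,030 in favor — not approved.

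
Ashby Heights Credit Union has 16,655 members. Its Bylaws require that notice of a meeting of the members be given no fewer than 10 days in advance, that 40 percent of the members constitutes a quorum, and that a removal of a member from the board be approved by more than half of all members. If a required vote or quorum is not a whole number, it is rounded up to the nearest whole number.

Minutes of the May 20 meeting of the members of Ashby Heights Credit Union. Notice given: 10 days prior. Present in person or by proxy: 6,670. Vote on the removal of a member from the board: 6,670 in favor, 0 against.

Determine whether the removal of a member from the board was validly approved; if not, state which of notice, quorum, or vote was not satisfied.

Notice: 10 days given; 10 required. Satisfied.
Quorum: 40% of 16,655 = 6,662; 6,670 present. Satisfied.
Vote: requires a majority of all members (16,655); a majority of 16655 is 8328, so 8,328 needed; 6,670 in favor. Not satisfied.

Invalid — vote requirement not satisfied.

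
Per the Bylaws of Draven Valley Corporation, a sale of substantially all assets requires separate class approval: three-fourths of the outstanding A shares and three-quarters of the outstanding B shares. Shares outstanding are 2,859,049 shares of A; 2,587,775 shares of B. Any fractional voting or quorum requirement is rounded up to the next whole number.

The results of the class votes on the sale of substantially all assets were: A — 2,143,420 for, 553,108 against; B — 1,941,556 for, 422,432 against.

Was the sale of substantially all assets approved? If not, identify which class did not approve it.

Not approved — the A shares did not give the required vote.

A: 3/4 of 2859049 = 2144286.75, rounded up to 2144287; 2,144,287 required, 2,143,420 in favor — not approved.
B: 3/4 of 2587775 = 1940831.25, rounded up to 1940832; 1,940,832 required, 1,941,556 in favor — approved.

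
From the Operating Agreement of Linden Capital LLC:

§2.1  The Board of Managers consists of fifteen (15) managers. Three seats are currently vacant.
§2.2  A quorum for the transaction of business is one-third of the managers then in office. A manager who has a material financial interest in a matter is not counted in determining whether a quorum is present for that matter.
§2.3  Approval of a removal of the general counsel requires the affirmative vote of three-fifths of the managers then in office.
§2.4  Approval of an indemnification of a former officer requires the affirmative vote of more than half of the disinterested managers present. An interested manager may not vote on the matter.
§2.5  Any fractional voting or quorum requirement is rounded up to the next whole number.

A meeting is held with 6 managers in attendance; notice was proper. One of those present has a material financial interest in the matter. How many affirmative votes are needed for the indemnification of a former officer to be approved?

3

The indemnification of a former officer requires a majority of the disinterested managers present (6 − 1 = 5).
A majority of 5 is 3.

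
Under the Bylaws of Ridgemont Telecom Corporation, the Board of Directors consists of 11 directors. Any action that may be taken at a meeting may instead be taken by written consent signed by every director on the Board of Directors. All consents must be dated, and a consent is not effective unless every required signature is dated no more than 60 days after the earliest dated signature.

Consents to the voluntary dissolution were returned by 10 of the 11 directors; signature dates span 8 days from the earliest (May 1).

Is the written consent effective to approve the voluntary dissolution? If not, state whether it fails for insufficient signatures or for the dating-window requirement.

Signatures required: all of 11 — unanimous means all 11, so 11 needed; 10 signed. Insufficient.
Dating window: the latest signature is 8 days after the earliest; the limit is 60 days. Within the window.

Not effective — insufficient signatures.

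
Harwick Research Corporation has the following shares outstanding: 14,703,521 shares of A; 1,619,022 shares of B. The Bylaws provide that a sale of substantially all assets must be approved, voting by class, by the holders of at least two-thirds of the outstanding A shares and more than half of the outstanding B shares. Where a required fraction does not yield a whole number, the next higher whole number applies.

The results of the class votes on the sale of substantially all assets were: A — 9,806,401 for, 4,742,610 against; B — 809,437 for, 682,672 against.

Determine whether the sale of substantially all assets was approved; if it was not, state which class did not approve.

A: 2/3 of 14703521 = 9802347.33, rounded up to 9802348; 9,802,348 required, 9,806,401 in favor — approved.
B: a majority of 1619022 is 809512; 809,512 required, 809,437 in favor — not approved.

Not approved — the B shares did not give the required vote.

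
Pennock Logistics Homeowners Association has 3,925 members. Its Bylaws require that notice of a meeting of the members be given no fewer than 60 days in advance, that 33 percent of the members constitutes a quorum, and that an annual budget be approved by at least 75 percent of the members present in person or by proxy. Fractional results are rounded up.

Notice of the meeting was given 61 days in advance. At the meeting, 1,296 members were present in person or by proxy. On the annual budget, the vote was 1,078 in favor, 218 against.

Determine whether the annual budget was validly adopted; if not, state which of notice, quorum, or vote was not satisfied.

Notice: 61 days given; 60 required. Satisfied.
Quorum: 33% of 3,925 = 1,295.25, rounded up to 1,296; 1,296 present. Satisfied.
Vote: requires three-fourths of those present (1,296); 3/4 of 1296 = 972, so 972 needed; 1,078 in favor. Satisfied.

Valid — all requirements satisfied.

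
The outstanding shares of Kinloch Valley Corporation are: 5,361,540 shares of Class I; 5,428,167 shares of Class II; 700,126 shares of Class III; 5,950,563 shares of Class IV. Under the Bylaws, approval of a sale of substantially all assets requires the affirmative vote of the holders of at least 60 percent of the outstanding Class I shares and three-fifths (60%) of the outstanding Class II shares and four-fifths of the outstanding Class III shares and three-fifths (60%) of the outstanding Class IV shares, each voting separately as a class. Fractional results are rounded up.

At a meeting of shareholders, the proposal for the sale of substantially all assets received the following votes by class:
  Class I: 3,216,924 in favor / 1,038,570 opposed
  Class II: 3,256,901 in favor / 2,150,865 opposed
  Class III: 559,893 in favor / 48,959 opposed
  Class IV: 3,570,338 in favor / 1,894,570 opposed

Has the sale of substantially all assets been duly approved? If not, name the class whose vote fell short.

Class I: 3/5 of 5361540 = 3216924; 3,216,924 required, 3,216,924 in favor — approved.
Class II: 3/5 of 5428167 = 3256900.20, rounded up to 3256901; 3,256,901 required, 3,256,901 in favor — approved.
Class III: 4/5 of 700126 = 560100.80, rounded up to 560101; 560,101 required, 559,893 in favor — not approved.
Class IV: 3/5 of 5950563 = 3570337.80, rounded up to 3570338; 3,570,338 required, 3,570,338 in favor — approved.

Not approved — the Class III shares did not give the required vote.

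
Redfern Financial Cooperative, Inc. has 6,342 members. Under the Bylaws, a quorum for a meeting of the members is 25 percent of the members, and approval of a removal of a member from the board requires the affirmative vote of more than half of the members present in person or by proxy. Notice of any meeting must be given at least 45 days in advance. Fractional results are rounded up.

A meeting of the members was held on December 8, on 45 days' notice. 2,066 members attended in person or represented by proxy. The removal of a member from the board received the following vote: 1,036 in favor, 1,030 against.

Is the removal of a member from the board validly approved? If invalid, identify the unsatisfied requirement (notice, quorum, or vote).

Valid — all requirements satisfied.

Notice: 45 days given; 45 required. Satisfied.
Quorum: 25% of 6,342 = 1,585.50, rounded up to 1,586; 2,066 present. Satisfied.
Vote: requires a majority of those present (2,066); a majority of 2066 is 1034, so 1,034 needed; 1,036 in favor. Satisfied.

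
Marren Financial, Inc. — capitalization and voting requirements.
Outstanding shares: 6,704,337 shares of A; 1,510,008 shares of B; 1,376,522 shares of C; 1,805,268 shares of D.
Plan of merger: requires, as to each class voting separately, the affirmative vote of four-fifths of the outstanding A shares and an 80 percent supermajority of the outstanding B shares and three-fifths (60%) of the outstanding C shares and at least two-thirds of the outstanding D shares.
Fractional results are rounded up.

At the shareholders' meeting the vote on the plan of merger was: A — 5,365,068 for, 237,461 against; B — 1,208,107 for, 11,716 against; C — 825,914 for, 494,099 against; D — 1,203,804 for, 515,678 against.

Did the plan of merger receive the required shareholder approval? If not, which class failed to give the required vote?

Approved — every class gave the required vote.

A: 4/5 of 6704337 = 5363469.60, rounded up to 5363470; 5,363,470 required, 5,365,068 in favor — approved.
B: 4/5 of 1510008 = 1208006.40, rounded up to 1208007; 1,208,007 required, 1,208,107 in favor — approved.
C: 3/5 of 1376522 = 825913.20, rounded up to 825914; 825,914 required, 825,914 in favor — approved.
D: 2/3 of 1805268 = 1203512; 1,203,512 required, 1,203,804 in favor — approved.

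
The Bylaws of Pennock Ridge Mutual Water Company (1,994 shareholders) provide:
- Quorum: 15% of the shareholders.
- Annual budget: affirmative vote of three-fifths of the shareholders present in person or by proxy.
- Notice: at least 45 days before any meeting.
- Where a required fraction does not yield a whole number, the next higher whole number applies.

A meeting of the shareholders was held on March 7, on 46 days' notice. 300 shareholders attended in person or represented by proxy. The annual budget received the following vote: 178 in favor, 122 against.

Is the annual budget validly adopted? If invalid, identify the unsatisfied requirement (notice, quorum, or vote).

Invalid — vote requirement not satisfied.

Notice: 46 days given; 45 required. Satisfied.
Quorum: 15% of 1,994 = 299.10, rounded up to 300; 300 present. Satisfied.
Vote: requires three-fifths of those present (300); 3/5 of 300 = 180, so 180 needed; 178 in favor. Not satisfied.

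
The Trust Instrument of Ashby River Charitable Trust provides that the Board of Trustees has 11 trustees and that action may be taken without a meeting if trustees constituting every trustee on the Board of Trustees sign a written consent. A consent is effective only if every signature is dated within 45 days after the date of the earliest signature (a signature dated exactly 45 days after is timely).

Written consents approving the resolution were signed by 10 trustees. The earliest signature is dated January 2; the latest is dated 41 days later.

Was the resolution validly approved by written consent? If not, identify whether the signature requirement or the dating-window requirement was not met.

Not effective — insufficient signatures.

Signatures required: every one of 11 — unanimous means all 11, so 11 needed; 10 signed. Insufficient.
Dating window: the latest signature is 41 days after the earliest; the limit is 45 days. Within the window.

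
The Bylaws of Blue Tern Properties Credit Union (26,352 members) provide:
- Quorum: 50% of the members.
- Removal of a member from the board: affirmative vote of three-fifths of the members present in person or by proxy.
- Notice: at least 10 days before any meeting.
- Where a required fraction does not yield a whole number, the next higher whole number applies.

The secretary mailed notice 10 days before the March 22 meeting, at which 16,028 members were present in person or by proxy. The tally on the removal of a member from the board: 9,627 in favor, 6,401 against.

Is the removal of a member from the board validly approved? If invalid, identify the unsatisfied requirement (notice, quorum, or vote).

Notice: 10 days given; 10 required. Satisfied.
Quorum: 50% of 26,352 = 13,176; 16,028 present. Satisfied.
Vote: requires three-fifths of those present (16,028); 3/5 of 16028 = 9616.80, rounded up to 9617, so 9,617 needed; 9,627 in favor. Satisfied.

Valid — all requirements satisfied.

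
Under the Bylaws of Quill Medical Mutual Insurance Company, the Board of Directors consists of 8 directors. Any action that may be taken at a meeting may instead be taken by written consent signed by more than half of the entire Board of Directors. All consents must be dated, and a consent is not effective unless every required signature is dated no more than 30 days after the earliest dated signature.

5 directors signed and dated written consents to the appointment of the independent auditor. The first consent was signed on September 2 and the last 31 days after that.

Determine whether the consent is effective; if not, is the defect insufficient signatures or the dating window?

Signatures required: more than half of 8 — a majority of 8 is 5, so 5 needed; 5 signed. Sufficient.
Dating window: the latest signature is 31 days after the earliest; the limit is 30 days. Outside the window.

Not effective — dating-window requirement not satisfied.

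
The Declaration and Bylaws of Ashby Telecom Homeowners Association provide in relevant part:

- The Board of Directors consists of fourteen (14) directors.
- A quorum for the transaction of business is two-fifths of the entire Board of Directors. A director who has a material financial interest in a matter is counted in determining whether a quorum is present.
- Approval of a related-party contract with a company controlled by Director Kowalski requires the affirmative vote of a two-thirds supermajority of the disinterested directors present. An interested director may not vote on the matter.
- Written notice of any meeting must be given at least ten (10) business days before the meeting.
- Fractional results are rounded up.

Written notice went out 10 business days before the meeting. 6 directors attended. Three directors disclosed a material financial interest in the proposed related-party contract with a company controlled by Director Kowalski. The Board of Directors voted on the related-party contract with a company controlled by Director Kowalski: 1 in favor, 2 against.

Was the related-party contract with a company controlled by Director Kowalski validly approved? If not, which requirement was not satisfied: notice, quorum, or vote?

Invalid — vote requirement not satisfied.

Notice: 10 business days given; 10 required (10 ≥ 10). Satisfied.
Quorum: 6 present (interested directors count toward quorum); quorum is 6. Satisfied.
Vote: the related-party contract with a company controlled by Director Kowalski requires two-thirds of the disinterested directors present (6 − 3 = 3). 2/3 of 3 = 2, so 2 affirmative votes are needed; 1 voted in favor. Not satisfied.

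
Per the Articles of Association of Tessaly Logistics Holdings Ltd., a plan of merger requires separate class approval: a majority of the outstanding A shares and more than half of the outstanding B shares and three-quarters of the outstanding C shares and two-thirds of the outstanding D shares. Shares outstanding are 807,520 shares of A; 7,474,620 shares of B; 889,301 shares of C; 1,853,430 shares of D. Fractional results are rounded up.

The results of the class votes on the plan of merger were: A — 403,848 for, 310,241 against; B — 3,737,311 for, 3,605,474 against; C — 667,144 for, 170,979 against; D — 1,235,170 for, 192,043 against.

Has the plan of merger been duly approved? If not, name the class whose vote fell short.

Not approved — the D shares did not give the required vote.

A: a majority of 807520 is 403761; 403,761 required, 403,848 in favor — approved.
B: a majority of 7474620 is 3737311; 3,737,311 required, 3,737,311 in favor — approved.
C: 3/4 of 889301 = 666975.75, rounded up to 666976; 666,976 required, 667,144 in favor — approved.
D: 2/3 of 1853430 = 1235620; 1,235,620 required, 1,235,170 in favor — not approved.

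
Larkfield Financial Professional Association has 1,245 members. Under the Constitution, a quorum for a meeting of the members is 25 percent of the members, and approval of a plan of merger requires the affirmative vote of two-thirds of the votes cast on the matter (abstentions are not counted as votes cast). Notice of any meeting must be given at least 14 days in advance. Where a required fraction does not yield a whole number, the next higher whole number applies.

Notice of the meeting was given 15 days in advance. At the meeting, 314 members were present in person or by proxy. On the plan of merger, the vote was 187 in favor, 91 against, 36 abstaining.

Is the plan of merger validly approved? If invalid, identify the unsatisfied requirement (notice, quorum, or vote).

Notice: 15 days given; 14 required. Satisfied.
Quorum: 25% of 1,245 = 311.25, rounded up to 312; 314 present. Satisfied.
Vote: requires two-thirds of the votes cast (314 − 36 abstaining = 278); 2/3 of 278 = 185.33, rounded up to 186, so 186 needed; 187 in favor. Satisfied.

Valid — all requirements satisfied.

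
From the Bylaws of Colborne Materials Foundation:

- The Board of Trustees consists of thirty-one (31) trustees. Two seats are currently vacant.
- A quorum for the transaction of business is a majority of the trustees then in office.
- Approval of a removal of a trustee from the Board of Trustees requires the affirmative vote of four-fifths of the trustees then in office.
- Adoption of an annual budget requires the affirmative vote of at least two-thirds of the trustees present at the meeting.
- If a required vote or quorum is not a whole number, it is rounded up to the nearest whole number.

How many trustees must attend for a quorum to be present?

A majority of 29 is 15.

15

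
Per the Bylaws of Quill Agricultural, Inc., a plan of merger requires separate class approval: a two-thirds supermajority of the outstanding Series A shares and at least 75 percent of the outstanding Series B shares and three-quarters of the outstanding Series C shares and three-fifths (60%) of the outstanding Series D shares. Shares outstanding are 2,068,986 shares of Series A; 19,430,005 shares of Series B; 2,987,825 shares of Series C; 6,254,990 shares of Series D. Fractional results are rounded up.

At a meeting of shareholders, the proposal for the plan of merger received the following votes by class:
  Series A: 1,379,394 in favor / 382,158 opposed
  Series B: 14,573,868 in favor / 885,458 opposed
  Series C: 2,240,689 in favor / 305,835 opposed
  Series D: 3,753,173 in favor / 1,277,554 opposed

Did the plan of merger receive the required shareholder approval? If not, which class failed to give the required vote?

Not approved — the Series C shares did not give the required vote.

Series A: 2/3 of 2068986 = 1379324; 1,379,324 required, 1,379,394 in favor — approved.
Series B: 3/4 of 19430005 = 14572503.75, rounded up to 14572504; 14,572,504 required, 14,573,868 in favor — approved.
Series C: 3/4 of 2987825 = 2240868.75, rounded up to 2240869; 2,240,869 required, 2,240,689 in favor — not approved.
Series D: 3/5 of 6254990 = 3752994; 3,752,994 required, 3,753,173 in favor — approved.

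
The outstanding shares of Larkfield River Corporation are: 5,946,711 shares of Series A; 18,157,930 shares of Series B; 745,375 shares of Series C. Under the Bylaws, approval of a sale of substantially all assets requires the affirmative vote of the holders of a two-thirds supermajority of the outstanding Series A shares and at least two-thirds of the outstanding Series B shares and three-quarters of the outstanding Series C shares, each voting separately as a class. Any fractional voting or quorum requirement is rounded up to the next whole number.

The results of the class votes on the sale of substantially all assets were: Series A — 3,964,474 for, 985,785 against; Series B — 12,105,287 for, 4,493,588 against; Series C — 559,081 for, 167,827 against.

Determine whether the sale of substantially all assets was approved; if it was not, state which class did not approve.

Series A: 2/3 of 5946711 = 3964474; 3,964,474 required, 3,964,474 in favor — approved.
Series B: 2/3 of 18157930 = 12105286.67, rounded up to 12105287; 12,105,287 required, 12,105,287 in favor — approved.
Series C: 3/4 of 745375 = 559031.25, rounded up to 559032; 559,032 required, 559,081 in favor — approved.

Approved — every class gave the required vote.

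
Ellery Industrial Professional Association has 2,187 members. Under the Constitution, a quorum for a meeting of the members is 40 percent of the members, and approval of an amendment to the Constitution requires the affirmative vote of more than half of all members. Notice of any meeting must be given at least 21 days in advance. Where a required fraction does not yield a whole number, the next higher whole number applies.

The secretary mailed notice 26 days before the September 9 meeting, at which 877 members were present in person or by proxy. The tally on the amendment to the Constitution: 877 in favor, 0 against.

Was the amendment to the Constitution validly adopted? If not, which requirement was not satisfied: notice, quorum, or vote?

Notice: 26 days given; 21 required. Satisfied.
Quorum: 40% of 2,187 = 874.80, rounded up to 875; 877 present. Satisfied.
Vote: requires a majority of all members (2,187); a majority of 2187 is 1094, so 1,094 needed; 877 in favor. Not satisfied.

Invalid — vote requirement not satisfied.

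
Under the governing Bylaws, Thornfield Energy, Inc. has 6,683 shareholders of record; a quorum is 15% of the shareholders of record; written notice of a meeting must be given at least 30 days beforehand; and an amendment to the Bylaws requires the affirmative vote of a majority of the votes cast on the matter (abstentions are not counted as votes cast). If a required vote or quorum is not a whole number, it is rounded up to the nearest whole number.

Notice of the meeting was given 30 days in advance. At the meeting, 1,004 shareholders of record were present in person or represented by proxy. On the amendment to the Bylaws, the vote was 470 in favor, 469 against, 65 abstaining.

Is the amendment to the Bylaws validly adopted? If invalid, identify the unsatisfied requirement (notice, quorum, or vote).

Notice: 30 days given; 30 required. Satisfied.
Quorum: 15% of 6,683 = 1,002.45, rounded up to 1,003; 1,004 present. Satisfied.
Vote: requires a majority of the votes cast (1,004 − 65 abstaining = 939); a majority of 939 is 470, so 470 needed; 470 in favor. Satisfied.

Valid — all requirements satisfied.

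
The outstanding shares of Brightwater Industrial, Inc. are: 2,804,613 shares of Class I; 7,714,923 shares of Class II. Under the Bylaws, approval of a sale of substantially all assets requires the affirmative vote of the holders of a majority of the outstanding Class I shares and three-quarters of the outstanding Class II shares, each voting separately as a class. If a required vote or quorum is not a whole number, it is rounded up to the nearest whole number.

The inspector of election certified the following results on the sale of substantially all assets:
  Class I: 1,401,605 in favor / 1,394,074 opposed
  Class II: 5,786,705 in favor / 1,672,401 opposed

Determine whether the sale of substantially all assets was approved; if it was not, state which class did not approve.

Not approved — the Class I shares did not give the required vote.

Class I: a majority of 2804613 is 1402307; 1,402,307 required, 1,401,605 in favor — not approved.
Class II: 3/4 of 7714923 = 5786192.25, rounded up to 5786193; 5,786,193 required, 5,786,705 in favor — approved.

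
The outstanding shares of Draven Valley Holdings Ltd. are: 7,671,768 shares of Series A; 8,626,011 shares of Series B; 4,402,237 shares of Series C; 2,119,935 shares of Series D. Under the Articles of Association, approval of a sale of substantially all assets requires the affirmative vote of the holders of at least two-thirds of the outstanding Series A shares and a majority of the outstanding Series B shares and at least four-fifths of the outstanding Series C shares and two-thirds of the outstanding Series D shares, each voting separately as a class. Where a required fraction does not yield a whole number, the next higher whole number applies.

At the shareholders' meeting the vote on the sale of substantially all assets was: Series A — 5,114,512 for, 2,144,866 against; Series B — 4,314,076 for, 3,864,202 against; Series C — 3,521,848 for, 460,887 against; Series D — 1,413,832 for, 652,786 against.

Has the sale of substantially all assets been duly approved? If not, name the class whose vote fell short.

Series A: 2/3 of 7671768 = 5114512; 5,114,512 required, 5,114,512 in favor — approved.
Series B: a majority of 8626011 is 4313006; 4,313,006 required, 4,314,076 in favor — approved.
Series C: 4/5 of 4402237 = 3521789.60, rounded up to 3521790; 3,521,790 required, 3,521,848 in favor — approved.
Series D: 2/3 of 2119935 = 1413290; 1,413,290 required, 1,413,832 in favor — approved.

Approved — every class gave the required vote.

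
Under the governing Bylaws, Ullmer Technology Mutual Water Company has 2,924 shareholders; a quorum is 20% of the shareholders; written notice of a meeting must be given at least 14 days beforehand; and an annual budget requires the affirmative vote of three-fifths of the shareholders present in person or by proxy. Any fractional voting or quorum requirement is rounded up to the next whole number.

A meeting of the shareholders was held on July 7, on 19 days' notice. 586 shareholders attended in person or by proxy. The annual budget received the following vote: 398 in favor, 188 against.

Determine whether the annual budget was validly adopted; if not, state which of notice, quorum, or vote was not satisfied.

Notice: 19 days given; 14 required. Satisfied.
Quorum: 20% of 2,924 = 584.80, rounded up to 585; 586 present. Satisfied.
Vote: requires three-fifths of those present (586); 3/5 of 586 = 351.60, rounded up to 352, so 352 needed; 398 in favor. Satisfied.

Valid — all requirements satisfied.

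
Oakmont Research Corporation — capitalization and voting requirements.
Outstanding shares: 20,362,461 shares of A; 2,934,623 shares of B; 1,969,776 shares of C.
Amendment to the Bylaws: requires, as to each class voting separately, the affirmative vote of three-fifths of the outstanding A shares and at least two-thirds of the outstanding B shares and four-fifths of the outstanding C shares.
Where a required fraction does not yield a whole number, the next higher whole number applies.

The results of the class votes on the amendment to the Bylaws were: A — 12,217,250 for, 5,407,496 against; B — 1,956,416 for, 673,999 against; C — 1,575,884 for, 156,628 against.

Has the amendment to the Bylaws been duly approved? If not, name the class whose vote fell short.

A: 3/5 of 20362461 = 12217476.60, rounded up to 12217477; 12,217,477 required, 12,217,250 in favor — not approved.
B: 2/3 of 2934623 = 1956415.33, rounded up to 1956416; 1,956,416 required, 1,956,416 in favor — approved.
C: 4/5 of 1969776 = 1575820.80, rounded up to 1575821; 1,575,821 required, 1,575,884 in favor — approved.

Not approved — the A shares did not give the required vote.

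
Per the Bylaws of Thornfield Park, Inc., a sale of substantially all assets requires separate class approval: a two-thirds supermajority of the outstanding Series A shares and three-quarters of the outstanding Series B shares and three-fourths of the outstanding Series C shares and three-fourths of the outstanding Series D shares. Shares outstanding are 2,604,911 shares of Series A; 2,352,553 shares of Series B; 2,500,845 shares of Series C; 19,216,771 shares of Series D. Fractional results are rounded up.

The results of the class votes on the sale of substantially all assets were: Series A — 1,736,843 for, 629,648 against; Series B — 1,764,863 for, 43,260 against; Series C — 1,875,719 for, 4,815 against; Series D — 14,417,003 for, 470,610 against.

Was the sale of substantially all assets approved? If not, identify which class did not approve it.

Approved — every class gave the required vote.

Series A: 2/3 of 2604911 = 1736607.33, rounded up to 1736608; 1,736,608 required, 1,736,843 in favor — approved.
Series B: 3/4 of 2352553 = 1764414.75, rounded up to 1764415; 1,764,415 required, 1,764,863 in favor — approved.
Series C: 3/4 of 2500845 = 1875633.75, rounded up to 1875634; 1,875,634 required, 1,875,719 in favor — approved.
Series D: 3/4 of 19216771 = 14412578.25, rounded up to 14412579; 14,412,579 required, 14,417,003 in favor — approved.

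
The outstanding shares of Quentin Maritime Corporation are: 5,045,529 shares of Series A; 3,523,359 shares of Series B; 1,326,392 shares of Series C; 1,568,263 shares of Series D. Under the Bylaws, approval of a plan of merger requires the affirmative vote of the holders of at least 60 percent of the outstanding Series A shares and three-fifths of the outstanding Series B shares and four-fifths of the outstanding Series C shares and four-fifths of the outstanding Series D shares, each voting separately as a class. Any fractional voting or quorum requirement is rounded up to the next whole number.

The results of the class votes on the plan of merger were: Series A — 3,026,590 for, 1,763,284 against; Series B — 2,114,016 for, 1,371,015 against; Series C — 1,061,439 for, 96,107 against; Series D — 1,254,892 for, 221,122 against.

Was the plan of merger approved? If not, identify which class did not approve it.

Series A: 3/5 of 5045529 = 3027317.40, rounded up to 3027318; 3,027,318 required, 3,026,590 in favor — not approved.
Series B: 3/5 of 3523359 = 2114015.40, rounded up to 2114016; 2,114,016 required, 2,114,016 in favor — approved.
Series C: 4/5 of 1326392 = 1061113.60, rounded up to 1061114; 1,061,114 required, 1,061,439 in favor — approved.
Series D: 4/5 of 1568263 = 1254610.40, rounded up to 1254611; 1,254,611 required, 1,254,892 in favor — approved.

Not approved — the Series A shares did not give the required vote.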